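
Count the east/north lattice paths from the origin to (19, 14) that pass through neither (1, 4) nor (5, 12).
Number of paths = 752748090

Inclusion–exclusion. Total paths: C(33, 19) = 818809200. Through P₁: C(5, 1)·C(28, 18) = 65615550. Through P₂: C(17, 5)·C(16, 14) = 742560. Since P₁ is strictly southwest of P₂, a monotone path through both must visit P₁ then P₂; paths through both = C(5, 1)·C(12, 4)·C(16, 14) = 297000. Avoid both = 818809200 − 65615550 − 742560 + 297000 = 752748090.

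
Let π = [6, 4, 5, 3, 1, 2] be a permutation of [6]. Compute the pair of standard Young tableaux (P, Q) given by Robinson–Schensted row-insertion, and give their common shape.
P = [1, 2] / [3, 5] / [4] / [6];  Q = [1, 3] / [2, 6] / [4] / [5];  common shape = (2, 2, 1, 1)

Row-insert the values π_1, π_2, … into P one at a time, bumping the leftmost entry strictly greater than the inserted value down to the next row. The recording tableau Q records, in position (i, j), the step at which that cell was added to P.
  Insert 6 (step 1): P = [6];  Q = [1]
  Insert 4 (step 2): P = [4] / [6];  Q = [1] / [2]
  Insert 5 (step 3): P = [4, 5] / [6];  Q = [1, 3] / [2]
  Insert 3 (step 4): P = [3, 5] / [4] / [6];  Q = [1, 3] / [2] / [4]
  Insert 1 (step 5): P = [1, 5] / [3] / [4] / [6];  Q = [1, 3] / [2] / [4] / [5]
  Insert 2 (step 6): P = [1, 2] / [3, 5] / [4] / [6];  Q = [1, 3] / [2, 6] / [4] / [5]
Final shape: (2, 2, 1, 1).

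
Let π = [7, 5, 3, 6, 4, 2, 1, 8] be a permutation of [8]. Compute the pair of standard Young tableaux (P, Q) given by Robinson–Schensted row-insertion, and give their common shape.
P = [1, 4, 8] / [2, 6] / [3] / [5] / [7];  Q = [1, 4, 8] / [2, 5] / [3] / [6] / [7];  common shape = (3, 2, 1, 1, 1)

Row-insert the values π_1, π_2, … into P one at a time, bumping the leftmost entry strictly greater than the inserted value down to the next row. The recording tableau Q records, in position (i, j), the step at which that cell was added to P.
  Insert 7 (step 1): P = [7];  Q = [1]
  Insert 5 (step 2): P = [5] / [7];  Q = [1] / [2]
  Insert 3 (step 3): P = [3] / [5] / [7];  Q = [1] / [2] / [3]
  Insert 6 (step 4): P = [3, 6] / [5] / [7];  Q = [1, 4] / [2] / [3]
  Insert 4 (step 5): P = [3, 4] / [5, 6] / [7];  Q = [1, 4] / [2, 5] / [3]
  Insert 2 (step 6): P = [2, 4] / [3, 6] / [5] / [7];  Q = [1, 4] / [2, 5] / [3] / [6]
  Insert 1 (step 7): P = [1, 4] / [2, 6] / [3] / [5] / [7];  Q = [1, 4] / [2, 5] / [3] / [6] / [7]
  Insert 8 (step 8): P = [1, 4, 8] / [2, 6] / [3] / [5] / [7];  Q = [1, 4, 8] / [2, 5] / [3] / [6] / [7]
Final shape: (3, 2, 1, 1, 1).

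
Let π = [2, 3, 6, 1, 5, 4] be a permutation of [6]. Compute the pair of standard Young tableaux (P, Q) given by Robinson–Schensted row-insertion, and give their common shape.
P = [1, 3, 4] / [2, 5] / [6];  Q = [1, 2, 3] / [4, 5] / [6];  common shape = (3, 2, 1)

Row-insert the values π_1, π_2, … into P one at a time, bumping the leftmost entry strictly greater than the inserted value down to the next row. The recording tableau Q records, in position (i, j), the step at which that cell was added to P.
  Insert 2 (step 1): P = [2];  Q = [1]
  Insert 3 (step 2): P = [2, 3];  Q = [1, 2]
  Insert 6 (step 3): P = [2, 3, 6];  Q = [1, 2, 3]
  Insert 1 (step 4): P = [1, 3, 6] / [2];  Q = [1, 2, 3] / [4]
  Insert 5 (step 5): P = [1, 3, 5] / [2, 6];  Q = [1, 2, 3] / [4, 5]
  Insert 4 (step 6): P = [1, 3, 4] / [2, 5] / [6];  Q = [1, 2, 3] / [4, 5] / [6]
Final shape: (3, 2, 1).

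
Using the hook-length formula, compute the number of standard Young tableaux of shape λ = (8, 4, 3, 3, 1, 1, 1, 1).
# SYT of shape (8, 4, 3, 3, 1, 1, 1, 1) = 1792502712

Hook-length formula: f^λ = n! / Π hook(c), product over all cells c of the Young diagram. For λ = (8, 4, 3, 3, 1, 1, 1, 1), n = 22 boxes. Hook lengths by row (left-to-right, top-to-bottom): [15, 10, 9, 6, 4, 3, 2, 1]; [10, 5, 4, 1]; [8, 3, 2]; [7, 2, 1]; [4]; [3]; [2]; [1]. Product of hooks = 627056640000. So f^λ = 22! / 627056640000 = 1124000727777607680000 / 627056640000 = 1792502712.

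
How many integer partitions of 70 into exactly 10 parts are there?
p(70, 10 parts) = 195491

Partitions of n into exactly k parts are in bijection with partitions of n − k into at most k parts (subtract 1 from each part). So p(70, exactly 10) = p(60, parts ≤ 10). Computing via the recurrence p(m, j) = p(m, j−1) + p(m−j, j) gives 195491.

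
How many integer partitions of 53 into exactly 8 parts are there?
p(53, 8 parts) = 17674

Partitions of n into exactly k parts are in bijection with partitions of n − k into at most k parts (subtract 1 from each part). So p(53, exactly 8) = p(45, parts ≤ 8). Computing via the recurrence p(m, j) = p(m, j−1) + p(m−j, j) gives 17674.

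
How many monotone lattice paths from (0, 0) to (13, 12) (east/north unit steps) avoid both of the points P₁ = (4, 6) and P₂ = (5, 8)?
Number of paths = 3824035

Inclusion–exclusion. Total paths: C(25, 13) = 5200300. Through P₁: C(10, 4)·C(15, 9) = 1051050. Through P₂: C(13, 5)·C(12, 8) = 637065. Since P₁ is strictly southwest of P₂, a monotone path through both must visit P₁ then P₂; paths through both = C(10, 4)·C(3, 1)·C(12, 8) = 311850. Avoid both = 5200300 − 1051050 − 637065 + 311850 = 3824035.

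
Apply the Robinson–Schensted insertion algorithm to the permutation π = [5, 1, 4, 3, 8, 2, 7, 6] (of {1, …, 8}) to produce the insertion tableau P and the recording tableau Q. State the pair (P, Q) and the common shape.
P = [1, 2, 6] / [3, 7] / [4, 8] / [5];  Q = [1, 3, 5] / [2, 7] / [4, 8] / [6];  common shape = (3, 2, 2, 1)

Row-insert the values π_1, π_2, … into P one at a time, bumping the leftmost entry strictly greater than the inserted value down to the next row. The recording tableau Q records, in position (i, j), the step at which that cell was added to P.
  Insert 5 (step 1): P = [5];  Q = [1]
  Insert 1 (step 2): P = [1] / [5];  Q = [1] / [2]
  Insert 4 (step 3): P = [1, 4] / [5];  Q = [1, 3] / [2]
  Insert 3 (step 4): P = [1, 3] / [4] / [5];  Q = [1, 3] / [2] / [4]
  Insert 8 (step 5): P = [1, 3, 8] / [4] / [5];  Q = [1, 3, 5] / [2] / [4]
  Insert 2 (step 6): P = [1, 2, 8] / [3] / [4] / [5];  Q = [1, 3, 5] / [2] / [4] / [6]
  Insert 7 (step 7): P = [1, 2, 7] / [3, 8] / [4] / [5];  Q = [1, 3, 5] / [2, 7] / [4] / [6]
  Insert 6 (step 8): P = [1, 2, 6] / [3, 7] / [4, 8] / [5];  Q = [1, 3, 5] / [2, 7] / [4, 8] / [6]
Final shape: (3, 2, 2, 1).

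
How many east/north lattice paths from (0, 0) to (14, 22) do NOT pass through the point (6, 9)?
Number of paths = 2777829750

Total paths from (0, 0) to (14, 22): C(36, 14) = 3796297200. Paths through (6, 9): (paths (0, 0) → (6, 9)) × (paths (6, 9) → (14, 22)) = C(15, 6) · C(21, 8) = 5005 · 203490 = 1018467450. Avoidance count = 3796297200 − 1018467450 = 2777829750.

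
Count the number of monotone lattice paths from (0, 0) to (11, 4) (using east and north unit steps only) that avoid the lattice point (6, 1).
Number of paths = 973

Total paths from (0, 0) to (11, 4): C(15, 11) = 1365. Paths through (6, 1): (paths (0, 0) → (6, 1)) × (paths (6, 1) → (11, 4)) = C(7, 6) · C(8, 5) = 7 · 56 = 392. Avoidance count = 1365 − 392 = 973.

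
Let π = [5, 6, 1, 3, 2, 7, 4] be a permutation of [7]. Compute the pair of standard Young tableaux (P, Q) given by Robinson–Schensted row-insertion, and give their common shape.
P = [1, 2, 4] / [3, 6, 7] / [5];  Q = [1, 2, 6] / [3, 4, 7] / [5];  common shape = (3, 3, 1)

Row-insert the values π_1, π_2, … into P one at a time, bumping the leftmost entry strictly greater than the inserted value down to the next row. The recording tableau Q records, in position (i, j), the step at which that cell was added to P.
  Insert 5 (step 1): P = [5];  Q = [1]
  Insert 6 (step 2): P = [5, 6];  Q = [1, 2]
  Insert 1 (step 3): P = [1, 6] / [5];  Q = [1, 2] / [3]
  Insert 3 (step 4): P = [1, 3] / [5, 6];  Q = [1, 2] / [3, 4]
  Insert 2 (step 5): P = [1, 2] / [3, 6] / [5];  Q = [1, 2] / [3, 4] / [5]
  Insert 7 (step 6): P = [1, 2, 7] / [3, 6] / [5];  Q = [1, 2, 6] / [3, 4] / [5]
  Insert 4 (step 7): P = [1, 2, 4] / [3, 6, 7] / [5];  Q = [1, 2, 6] / [3, 4, 7] / [5]
Final shape: (3, 3, 1).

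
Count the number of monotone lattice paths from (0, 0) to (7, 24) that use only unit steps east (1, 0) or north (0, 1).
Number of paths = 2629575

A monotone lattice path from (0, 0) to (7, 24) consists of 7 east steps and 24 north steps in some order, so it is determined by which 7 of the 31 steps are east. The count is C(31, 7) = 2629575.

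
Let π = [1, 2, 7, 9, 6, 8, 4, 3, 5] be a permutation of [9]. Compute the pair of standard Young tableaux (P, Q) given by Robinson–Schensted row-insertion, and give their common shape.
P = [1, 2, 3, 5] / [4, 8] / [6, 9] / [7];  Q = [1, 2, 3, 4] / [5, 6] / [7, 9] / [8];  common shape = (4, 2, 2, 1)

Row-insert the values π_1, π_2, … into P one at a time, bumping the leftmost entry strictly greater than the inserted value down to the next row. The recording tableau Q records, in position (i, j), the step at which that cell was added to P.
  Insert 1 (step 1): P = [1];  Q = [1]
  Insert 2 (step 2): P = [1, 2];  Q = [1, 2]
  Insert 7 (step 3): P = [1, 2, 7];  Q = [1, 2, 3]
  Insert 9 (step 4): P = [1, 2, 7, 9];  Q = [1, 2, 3, 4]
  Insert 6 (step 5): P = [1, 2, 6, 9] / [7];  Q = [1, 2, 3, 4] / [5]
  Insert 8 (step 6): P = [1, 2, 6, 8] / [7, 9];  Q = [1, 2, 3, 4] / [5, 6]
  Insert 4 (step 7): P = [1, 2, 4, 8] / [6, 9] / [7];  Q = [1, 2, 3, 4] / [5, 6] / [7]
  Insert 3 (step 8): P = [1, 2, 3, 8] / [4, 9] / [6] / [7];  Q = [1, 2, 3, 4] / [5, 6] / [7] / [8]
  Insert 5 (step 9): P = [1, 2, 3, 5] / [4, 8] / [6, 9] / [7];  Q = [1, 2, 3, 4] / [5, 6] / [7, 9] / [8]
Final shape: (4, 2, 2, 1).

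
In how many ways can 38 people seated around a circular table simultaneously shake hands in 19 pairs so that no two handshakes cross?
C_19 = 1767263190

These noncrossing handshakes are counted by the Catalan number C_n = (1/(n + 1)) · C(2n, n). For n = 19: C_19 = (1/20) · C(38, 19) = 35345263800/20 = 1767263190.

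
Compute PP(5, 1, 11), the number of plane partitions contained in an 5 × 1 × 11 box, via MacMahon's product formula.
PP(5, 1, 11) = 4368

Evaluate the triple product over i = 1..5, j = 1..1, k = 1..11. The factors are (2/1) · (3/2) · (4/3) · (5/4) · (6/5) · (7/6) · (8/7) · (9/8) · … (55 factors total). The numerators and denominators telescope so the product is an integer; carrying out the multiplication exactly gives PP(5, 1, 11) = 4368.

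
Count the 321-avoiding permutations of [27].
C_27 = 69533550916004

These 321-avoiding permutations are counted by the Catalan number C_n = (1/(n + 1)) · C(2n, n). For n = 27: C_27 = (1/28) · C(54, 27) = 1946939425648112/28 = 69533550916004.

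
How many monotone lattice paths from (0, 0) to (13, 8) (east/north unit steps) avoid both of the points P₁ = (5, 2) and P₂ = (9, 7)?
Number of paths = 96457

Inclusion–exclusion. Total paths: C(21, 13) = 203490. Through P₁: C(7, 5)·C(14, 8) = 63063. Through P₂: C(16, 9)·C(5, 4) = 57200. Since P₁ is strictly southwest of P₂, a monotone path through both must visit P₁ then P₂; paths through both = C(7, 5)·C(9, 4)·C(5, 4) = 13230. Avoid both = 203490 − 63063 − 57200 + 13230 = 96457.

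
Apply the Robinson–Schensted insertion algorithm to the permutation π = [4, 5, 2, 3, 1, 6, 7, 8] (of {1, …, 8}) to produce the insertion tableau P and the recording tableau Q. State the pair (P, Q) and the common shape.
P = [1, 3, 6, 7, 8] / [2, 5] / [4];  Q = [1, 2, 6, 7, 8] / [3, 4] / [5];  common shape = (5, 2, 1)

Row-insert the values π_1, π_2, … into P one at a time, bumping the leftmost entry strictly greater than the inserted value down to the next row. The recording tableau Q records, in position (i, j), the step at which that cell was added to P.
  Insert 4 (step 1): P = [4];  Q = [1]
  Insert 5 (step 2): P = [4, 5];  Q = [1, 2]
  Insert 2 (step 3): P = [2, 5] / [4];  Q = [1, 2] / [3]
  Insert 3 (step 4): P = [2, 3] / [4, 5];  Q = [1, 2] / [3, 4]
  Insert 1 (step 5): P = [1, 3] / [2, 5] / [4];  Q = [1, 2] / [3, 4] / [5]
  Insert 6 (step 6): P = [1, 3, 6] / [2, 5] / [4];  Q = [1, 2, 6] / [3, 4] / [5]
  Insert 7 (step 7): P = [1, 3, 6, 7] / [2, 5] / [4];  Q = [1, 2, 6, 7] / [3, 4] / [5]
  Insert 8 (step 8): P = [1, 3, 6, 7, 8] / [2, 5] / [4];  Q = [1, 2, 6, 7, 8] / [3, 4] / [5]
Final shape: (5, 2, 1).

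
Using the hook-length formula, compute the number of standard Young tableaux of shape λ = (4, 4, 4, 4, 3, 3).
# SYT of shape (4, 4, 4, 4, 3, 3) = 76211850

Hook-length formula: f^λ = n! / Π hook(c), product over all cells c of the Young diagram. For λ = (4, 4, 4, 4, 3, 3), n = 22 boxes. Hook lengths by row (left-to-right, top-to-bottom): [9, 8, 7, 4]; [8, 7, 6, 3]; [7, 6, 5, 2]; [6, 5, 4, 1]; [4, 3, 2]; [3, 2, 1]. Product of hooks = 14748372172800. So f^λ = 22! / 14748372172800 = 1124000727777607680000 / 14748372172800 = 76211850.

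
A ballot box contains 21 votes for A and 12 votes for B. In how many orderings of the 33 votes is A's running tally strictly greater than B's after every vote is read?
Strict-lead orderings = 96768360

Total orderings of the 33 votes with 21 for A: C(33, 21) = 354817320. By the Bertrand ballot formula (Cycle Lemma / reflection principle), the number of orderings in which A is strictly ahead of B throughout is (p − q)/(p + q) · C(p + q, p) = (21 − 12)/(21 + 12) · 354817320 = 96768360.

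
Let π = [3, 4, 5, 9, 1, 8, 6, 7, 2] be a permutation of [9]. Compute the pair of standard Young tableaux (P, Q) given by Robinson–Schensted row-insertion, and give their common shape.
P = [1, 2, 5, 6, 7] / [3, 4] / [8] / [9];  Q = [1, 2, 3, 4, 8] / [5, 6] / [7] / [9];  common shape = (5, 2, 1, 1)

Row-insert the values π_1, π_2, … into P one at a time, bumping the leftmost entry strictly greater than the inserted value down to the next row. The recording tableau Q records, in position (i, j), the step at which that cell was added to P.
  Insert 3 (step 1): P = [3];  Q = [1]
  Insert 4 (step 2): P = [3, 4];  Q = [1, 2]
  Insert 5 (step 3): P = [3, 4, 5];  Q = [1, 2, 3]
  Insert 9 (step 4): P = [3, 4, 5, 9];  Q = [1, 2, 3, 4]
  Insert 1 (step 5): P = [1, 4, 5, 9] / [3];  Q = [1, 2, 3, 4] / [5]
  Insert 8 (step 6): P = [1, 4, 5, 8] / [3, 9];  Q = [1, 2, 3, 4] / [5, 6]
  Insert 6 (step 7): P = [1, 4, 5, 6] / [3, 8] / [9];  Q = [1, 2, 3, 4] / [5, 6] / [7]
  Insert 7 (step 8): P = [1, 4, 5, 6, 7] / [3, 8] / [9];  Q = [1, 2, 3, 4, 8] / [5, 6] / [7]
  Insert 2 (step 9): P = [1, 2, 5, 6, 7] / [3, 4] / [8] / [9];  Q = [1, 2, 3, 4, 8] / [5, 6] / [7] / [9]
Final shape: (5, 2, 1, 1).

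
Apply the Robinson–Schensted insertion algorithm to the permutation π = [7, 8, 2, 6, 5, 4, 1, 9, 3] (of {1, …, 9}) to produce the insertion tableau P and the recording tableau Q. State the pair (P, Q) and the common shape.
P = [1, 3, 9] / [2, 4] / [5, 8] / [6] / [7];  Q = [1, 2, 8] / [3, 4] / [5, 9] / [6] / [7];  common shape = (3, 2, 2, 1, 1)

Row-insert the values π_1, π_2, … into P one at a time, bumping the leftmost entry strictly greater than the inserted value down to the next row. The recording tableau Q records, in position (i, j), the step at which that cell was added to P.
  Insert 7 (step 1): P = [7];  Q = [1]
  Insert 8 (step 2): P = [7, 8];  Q = [1, 2]
  Insert 2 (step 3): P = [2, 8] / [7];  Q = [1, 2] / [3]
  Insert 6 (step 4): P = [2, 6] / [7, 8];  Q = [1, 2] / [3, 4]
  Insert 5 (step 5): P = [2, 5] / [6, 8] / [7];  Q = [1, 2] / [3, 4] / [5]
  Insert 4 (step 6): P = [2, 4] / [5, 8] / [6] / [7];  Q = [1, 2] / [3, 4] / [5] / [6]
  Insert 1 (step 7): P = [1, 4] / [2, 8] / [5] / [6] / [7];  Q = [1, 2] / [3, 4] / [5] / [6] / [7]
  Insert 9 (step 8): P = [1, 4, 9] / [2, 8] / [5] / [6] / [7];  Q = [1, 2, 8] / [3, 4] / [5] / [6] / [7]
  Insert 3 (step 9): P = [1, 3, 9] / [2, 4] / [5, 8] / [6] / [7];  Q = [1, 2, 8] / [3, 4] / [5, 9] / [6] / [7]
Final shape: (3, 2, 2, 1, 1).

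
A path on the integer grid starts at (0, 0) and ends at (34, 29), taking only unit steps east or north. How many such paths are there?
Number of paths = 759510004936100355

A monotone lattice path from (0, 0) to (34, 29) consists of 34 east steps and 29 north steps in some order, so it is determined by which 34 of the 63 steps are east. The count is C(63, 34) = 759510004936100355.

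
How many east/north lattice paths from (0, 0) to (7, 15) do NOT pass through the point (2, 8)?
Number of paths = 134904

Total paths from (0, 0) to (7, 15): C(22, 7) = 170544. Paths through (2, 8): (paths (0, 0) → (2, 8)) × (paths (2, 8) → (7, 15)) = C(10, 2) · C(12, 5) = 45 · 792 = 35640. Avoidance count = 170544 − 35640 = 134904.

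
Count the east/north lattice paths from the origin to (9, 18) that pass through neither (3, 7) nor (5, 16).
Number of paths = 2995470

Inclusion–exclusion. Total paths: C(27, 9) = 4686825. Through P₁: C(10, 3)·C(17, 6) = 1485120. Through P₂: C(21, 5)·C(6, 4) = 305235. Since P₁ is strictly southwest of P₂, a monotone path through both must visit P₁ then P₂; paths through both = C(10, 3)·C(11, 2)·C(6, 4) = 99000. Avoid both = 4686825 − 1485120 − 305235 + 99000 = 2995470.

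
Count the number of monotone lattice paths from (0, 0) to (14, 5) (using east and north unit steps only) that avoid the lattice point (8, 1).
Number of paths = 9738

Total paths from (0, 0) to (14, 5): C(19, 14) = 11628. Paths through (8, 1): (paths (0, 0) → (8, 1)) × (paths (8, 1) → (14, 5)) = C(9, 8) · C(10, 6) = 9 · 210 = 1890. Avoidance count = 11628 − 1890 = 9738.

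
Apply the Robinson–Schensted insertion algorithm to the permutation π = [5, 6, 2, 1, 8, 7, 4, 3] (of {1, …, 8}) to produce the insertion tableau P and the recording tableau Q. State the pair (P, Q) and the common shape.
P = [1, 3, 7] / [2, 4] / [5, 6] / [8];  Q = [1, 2, 5] / [3, 6] / [4, 7] / [8];  common shape = (3, 2, 2, 1)

Row-insert the values π_1, π_2, … into P one at a time, bumping the leftmost entry strictly greater than the inserted value down to the next row. The recording tableau Q records, in position (i, j), the step at which that cell was added to P.
  Insert 5 (step 1): P = [5];  Q = [1]
  Insert 6 (step 2): P = [5, 6];  Q = [1, 2]
  Insert 2 (step 3): P = [2, 6] / [5];  Q = [1, 2] / [3]
  Insert 1 (step 4): P = [1, 6] / [2] / [5];  Q = [1, 2] / [3] / [4]
  Insert 8 (step 5): P = [1, 6, 8] / [2] / [5];  Q = [1, 2, 5] / [3] / [4]
  Insert 7 (step 6): P = [1, 6, 7] / [2, 8] / [5];  Q = [1, 2, 5] / [3, 6] / [4]
  Insert 4 (step 7): P = [1, 4, 7] / [2, 6] / [5, 8];  Q = [1, 2, 5] / [3, 6] / [4, 7]
  Insert 3 (step 8): P = [1, 3, 7] / [2, 4] / [5, 6] / [8];  Q = [1, 2, 5] / [3, 6] / [4, 7] / [8]
Final shape: (3, 2, 2, 1).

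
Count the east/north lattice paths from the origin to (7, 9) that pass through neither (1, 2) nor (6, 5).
Number of paths = 4822

Inclusion–exclusion. Total paths: C(16, 7) = 11440. Through P₁: C(3, 1)·C(13, 6) = 5148. Through P₂: C(11, 6)·C(5, 1) = 2310. Since P₁ is strictly southwest of P₂, a monotone path through both must visit P₁ then P₂; paths through both = C(3, 1)·C(8, 5)·C(5, 1) = 840. Avoid both = 11440 − 5148 − 2310 + 840 = 4822.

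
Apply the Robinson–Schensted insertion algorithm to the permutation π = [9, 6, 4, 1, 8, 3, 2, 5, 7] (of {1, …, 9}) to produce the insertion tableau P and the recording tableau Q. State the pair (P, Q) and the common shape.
P = [1, 2, 5, 7] / [3, 8] / [4] / [6] / [9];  Q = [1, 5, 8, 9] / [2, 6] / [3] / [4] / [7];  common shape = (4, 2, 1, 1, 1)

Row-insert the values π_1, π_2, … into P one at a time, bumping the leftmost entry strictly greater than the inserted value down to the next row. The recording tableau Q records, in position (i, j), the step at which that cell was added to P.
  Insert 9 (step 1): P = [9];  Q = [1]
  Insert 6 (step 2): P = [6] / [9];  Q = [1] / [2]
  Insert 4 (step 3): P = [4] / [6] / [9];  Q = [1] / [2] / [3]
  Insert 1 (step 4): P = [1] / [4] / [6] / [9];  Q = [1] / [2] / [3] / [4]
  Insert 8 (step 5): P = [1, 8] / [4] / [6] / [9];  Q = [1, 5] / [2] / [3] / [4]
  Insert 3 (step 6): P = [1, 3] / [4, 8] / [6] / [9];  Q = [1, 5] / [2, 6] / [3] / [4]
  Insert 2 (step 7): P = [1, 2] / [3, 8] / [4] / [6] / [9];  Q = [1, 5] / [2, 6] / [3] / [4] / [7]
  Insert 5 (step 8): P = [1, 2, 5] / [3, 8] / [4] / [6] / [9];  Q = [1, 5, 8] / [2, 6] / [3] / [4] / [7]
  Insert 7 (step 9): P = [1, 2, 5, 7] / [3, 8] / [4] / [6] / [9];  Q = [1, 5, 8, 9] / [2, 6] / [3] / [4] / [7]
Final shape: (4, 2, 1, 1, 1).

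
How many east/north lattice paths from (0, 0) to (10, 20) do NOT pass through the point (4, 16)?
Number of paths = 29027565

Total paths from (0, 0) to (10, 20): C(30, 10) = 30045015. Paths through (4, 16): (paths (0, 0) → (4, 16)) × (paths (4, 16) → (10, 20)) = C(20, 4) · C(10, 6) = 4845 · 210 = 1017450. Avoidance count = 30045015 − 1017450 = 29027565.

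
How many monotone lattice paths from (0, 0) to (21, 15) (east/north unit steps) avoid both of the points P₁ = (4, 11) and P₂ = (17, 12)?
Number of paths = 3744044160

Inclusion–exclusion. Total paths: C(36, 21) = 5567902560. Through P₁: C(15, 4)·C(21, 17) = 8169525. Through P₂: C(29, 17)·C(7, 4) = 1816357725. Since P₁ is strictly southwest of P₂, a monotone path through both must visit P₁ then P₂; paths through both = C(15, 4)·C(14, 13)·C(7, 4) = 668850. Avoid both = 5567902560 − 8169525 − 1816357725 + 668850 = 3744044160.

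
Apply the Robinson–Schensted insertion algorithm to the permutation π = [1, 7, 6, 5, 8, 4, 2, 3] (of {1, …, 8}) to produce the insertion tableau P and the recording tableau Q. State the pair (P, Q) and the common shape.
P = [1, 2, 3] / [4, 8] / [5] / [6] / [7];  Q = [1, 2, 5] / [3, 8] / [4] / [6] / [7];  common shape = (3, 2, 1, 1, 1)

Row-insert the values π_1, π_2, … into P one at a time, bumping the leftmost entry strictly greater than the inserted value down to the next row. The recording tableau Q records, in position (i, j), the step at which that cell was added to P.
  Insert 1 (step 1): P = [1];  Q = [1]
  Insert 7 (step 2): P = [1, 7];  Q = [1, 2]
  Insert 6 (step 3): P = [1, 6] / [7];  Q = [1, 2] / [3]
  Insert 5 (step 4): P = [1, 5] / [6] / [7];  Q = [1, 2] / [3] / [4]
  Insert 8 (step 5): P = [1, 5, 8] / [6] / [7];  Q = [1, 2, 5] / [3] / [4]
  Insert 4 (step 6): P = [1, 4, 8] / [5] / [6] / [7];  Q = [1, 2, 5] / [3] / [4] / [6]
  Insert 2 (step 7): P = [1, 2, 8] / [4] / [5] / [6] / [7];  Q = [1, 2, 5] / [3] / [4] / [6] / [7]
  Insert 3 (step 8): P = [1, 2, 3] / [4, 8] / [5] / [6] / [7];  Q = [1, 2, 5] / [3, 8] / [4] / [6] / [7]
Final shape: (3, 2, 1, 1, 1).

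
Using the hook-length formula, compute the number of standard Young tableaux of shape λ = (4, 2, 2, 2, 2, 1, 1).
# SYT of shape (4, 2, 2, 2, 2, 1, 1) = 15444

Hook-length formula: f^λ = n! / Π hook(c), product over all cells c of the Young diagram. For λ = (4, 2, 2, 2, 2, 1, 1), n = 14 boxes. Hook lengths by row (left-to-right, top-to-bottom): [10, 7, 2, 1]; [7, 4]; [6, 3]; [5, 2]; [4, 1]; [2]; [1]. Product of hooks = 5644800. So f^λ = 14! / 5644800 = 87178291200 / 5644800 = 15444.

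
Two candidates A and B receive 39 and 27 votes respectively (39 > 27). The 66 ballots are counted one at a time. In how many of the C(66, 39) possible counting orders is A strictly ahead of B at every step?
Strict-lead orderings = 445598409723850880

Total orderings of the 66 votes with 39 for A: C(66, 39) = 2450791253481179840. By the Bertrand ballot formula (Cycle Lemma / reflection principle), the number of orderings in which A is strictly ahead of B throughout is (p − q)/(p + q) · C(p + q, p) = (39 − 27)/(39 + 27) · 2450791253481179840 = 445598409723850880.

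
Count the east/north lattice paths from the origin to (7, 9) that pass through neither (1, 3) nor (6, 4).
Number of paths = 6628

Inclusion–exclusion. Total paths: C(16, 7) = 11440. Through P₁: C(4, 1)·C(12, 6) = 3696. Through P₂: C(10, 6)·C(6, 1) = 1260. Since P₁ is strictly southwest of P₂, a monotone path through both must visit P₁ then P₂; paths through both = C(4, 1)·C(6, 5)·C(6, 1) = 144. Avoid both = 11440 − 3696 − 1260 + 144 = 6628.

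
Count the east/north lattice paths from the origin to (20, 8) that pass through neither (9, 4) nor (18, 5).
Number of paths = 1867140

Inclusion–exclusion. Total paths: C(28, 20) = 3108105. Through P₁: C(13, 9)·C(15, 11) = 975975. Through P₂: C(23, 18)·C(5, 2) = 336490. Since P₁ is strictly southwest of P₂, a monotone path through both must visit P₁ then P₂; paths through both = C(13, 9)·C(10, 9)·C(5, 2) = 71500. Avoid both = 3108105 − 975975 − 336490 + 71500 = 1867140.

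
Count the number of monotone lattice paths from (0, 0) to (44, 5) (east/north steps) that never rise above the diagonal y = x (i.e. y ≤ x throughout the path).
Number of paths = 1695008

By the reflection principle (André's argument), the number of monotone paths to (44, 5) with n ≤ m that never go above y = x is C(49, 44) − C(49, 45) = 1906884 − 211876 = 1695008.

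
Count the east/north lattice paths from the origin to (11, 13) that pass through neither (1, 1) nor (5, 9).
Number of paths = 990332

Inclusion–exclusion. Total paths: C(24, 11) = 2496144. Through P₁: C(2, 1)·C(22, 10) = 1293292. Through P₂: C(14, 5)·C(10, 6) = 420420. Since P₁ is strictly southwest of P₂, a monotone path through both must visit P₁ then P₂; paths through both = C(2, 1)·C(12, 4)·C(10, 6) = 207900. Avoid both = 2496144 − 1293292 − 420420 + 207900 = 990332.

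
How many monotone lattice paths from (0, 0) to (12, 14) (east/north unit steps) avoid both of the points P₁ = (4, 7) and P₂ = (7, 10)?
Number of paths = 5915302

Inclusion–exclusion. Total paths: C(26, 12) = 9657700. Through P₁: C(11, 4)·C(15, 8) = 2123550. Through P₂: C(17, 7)·C(9, 5) = 2450448. Since P₁ is strictly southwest of P₂, a monotone path through both must visit P₁ then P₂; paths through both = C(11, 4)·C(6, 3)·C(9, 5) = 831600. Avoid both = 9657700 − 2123550 − 2450448 + 831600 = 5915302.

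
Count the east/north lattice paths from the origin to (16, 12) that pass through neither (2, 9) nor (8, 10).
Number of paths = 28432570

Inclusion–exclusion. Total paths: C(28, 16) = 30421755. Through P₁: C(11, 2)·C(17, 14) = 37400. Through P₂: C(18, 8)·C(10, 8) = 1969110. Since P₁ is strictly southwest of P₂, a monotone path through both must visit P₁ then P₂; paths through both = C(11, 2)·C(7, 6)·C(10, 8) = 17325. Avoid both = 30421755 − 37400 − 1969110 + 17325 = 28432570.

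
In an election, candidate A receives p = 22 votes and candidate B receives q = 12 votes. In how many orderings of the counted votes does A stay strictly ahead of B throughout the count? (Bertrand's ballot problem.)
Strict-lead orderings = 161280600

Total orderings of the 34 votes with 22 for A: C(34, 22) = 548354040. By the Bertrand ballot formula (Cycle Lemma / reflection principle), the number of orderings in which A is strictly ahead of B throughout is (p − q)/(p + q) · C(p + q, p) = (22 − 12)/(22 + 12) · 548354040 = 161280600.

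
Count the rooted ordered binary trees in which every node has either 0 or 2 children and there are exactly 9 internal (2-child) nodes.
C_9 = 4862

These full binary trees are counted by the Catalan number C_n = (1/(n + 1)) · C(2n, n). For n = 9: C_9 = (1/10) · C(18, 9) = 48620/10 = 4862.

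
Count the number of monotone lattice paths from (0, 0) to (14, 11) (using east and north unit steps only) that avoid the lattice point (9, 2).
Number of paths = 4347290

Total paths from (0, 0) to (14, 11): C(25, 14) = 4457400. Paths through (9, 2): (paths (0, 0) → (9, 2)) × (paths (9, 2) → (14, 11)) = C(11, 9) · C(14, 5) = 55 · 2002 = 110110. Avoidance count = 4457400 − 110110 = 4347290.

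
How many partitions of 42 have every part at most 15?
p(42, parts ≤ 15) = 41612

Use the recurrence p(n, m) = p(n, m−1) + p(n−m, m): either the largest part is < m (count p(n, m−1)) or the largest part is exactly m (remove one copy of m, count p(n−m, m)). With p(0, ·) = 1 this gives p(42, parts ≤ 15) = 41612. (By conjugating Young diagrams, this also counts partitions of 42 into at most 15 parts.)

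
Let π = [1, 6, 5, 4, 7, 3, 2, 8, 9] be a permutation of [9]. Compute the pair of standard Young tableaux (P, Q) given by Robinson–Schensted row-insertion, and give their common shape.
P = [1, 2, 7, 8, 9] / [3] / [4] / [5] / [6];  Q = [1, 2, 5, 8, 9] / [3] / [4] / [6] / [7];  common shape = (5, 1, 1, 1, 1)

Row-insert the values π_1, π_2, … into P one at a time, bumping the leftmost entry strictly greater than the inserted value down to the next row. The recording tableau Q records, in position (i, j), the step at which that cell was added to P.
  Insert 1 (step 1): P = [1];  Q = [1]
  Insert 6 (step 2): P = [1, 6];  Q = [1, 2]
  Insert 5 (step 3): P = [1, 5] / [6];  Q = [1, 2] / [3]
  Insert 4 (step 4): P = [1, 4] / [5] / [6];  Q = [1, 2] / [3] / [4]
  Insert 7 (step 5): P = [1, 4, 7] / [5] / [6];  Q = [1, 2, 5] / [3] / [4]
  Insert 3 (step 6): P = [1, 3, 7] / [4] / [5] / [6];  Q = [1, 2, 5] / [3] / [4] / [6]
  Insert 2 (step 7): P = [1, 2, 7] / [3] / [4] / [5] / [6];  Q = [1, 2, 5] / [3] / [4] / [6] / [7]
  Insert 8 (step 8): P = [1, 2, 7, 8] / [3] / [4] / [5] / [6];  Q = [1, 2, 5, 8] / [3] / [4] / [6] / [7]
  Insert 9 (step 9): P = [1, 2, 7, 8, 9] / [3] / [4] / [5] / [6];  Q = [1, 2, 5, 8, 9] / [3] / [4] / [6] / [7]
Final shape: (5, 1, 1, 1, 1).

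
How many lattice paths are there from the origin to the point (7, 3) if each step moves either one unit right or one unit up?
Number of paths = 120

A monotone lattice path from (0, 0) to (7, 3) consists of 7 east steps and 3 north steps in some order, so it is determined by which 7 of the 10 steps are east. The count is C(10, 7) = 120.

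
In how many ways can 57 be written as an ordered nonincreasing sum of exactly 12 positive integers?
p(57, 12 parts) = 48849

Partitions of n into exactly k parts are in bijection with partitions of n − k into at most k parts (subtract 1 from each part). So p(57, exactly 12) = p(45, parts ≤ 12). Computing via the recurrence p(m, j) = p(m, j−1) + p(m−j, j) gives 48849.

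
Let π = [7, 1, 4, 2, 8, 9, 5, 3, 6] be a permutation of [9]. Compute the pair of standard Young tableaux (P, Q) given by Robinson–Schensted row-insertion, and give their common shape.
P = [1, 2, 3, 6] / [4, 5, 9] / [7, 8];  Q = [1, 3, 5, 6] / [2, 7, 9] / [4, 8];  common shape = (4, 3, 2)

Row-insert the values π_1, π_2, … into P one at a time, bumping the leftmost entry strictly greater than the inserted value down to the next row. The recording tableau Q records, in position (i, j), the step at which that cell was added to P.
  Insert 7 (step 1): P = [7];  Q = [1]
  Insert 1 (step 2): P = [1] / [7];  Q = [1] / [2]
  Insert 4 (step 3): P = [1, 4] / [7];  Q = [1, 3] / [2]
  Insert 2 (step 4): P = [1, 2] / [4] / [7];  Q = [1, 3] / [2] / [4]
  Insert 8 (step 5): P = [1, 2, 8] / [4] / [7];  Q = [1, 3, 5] / [2] / [4]
  Insert 9 (step 6): P = [1, 2, 8, 9] / [4] / [7];  Q = [1, 3, 5, 6] / [2] / [4]
  Insert 5 (step 7): P = [1, 2, 5, 9] / [4, 8] / [7];  Q = [1, 3, 5, 6] / [2, 7] / [4]
  Insert 3 (step 8): P = [1, 2, 3, 9] / [4, 5] / [7, 8];  Q = [1, 3, 5, 6] / [2, 7] / [4, 8]
  Insert 6 (step 9): P = [1, 2, 3, 6] / [4, 5, 9] / [7, 8];  Q = [1, 3, 5, 6] / [2, 7, 9] / [4, 8]
Final shape: (4, 3, 2).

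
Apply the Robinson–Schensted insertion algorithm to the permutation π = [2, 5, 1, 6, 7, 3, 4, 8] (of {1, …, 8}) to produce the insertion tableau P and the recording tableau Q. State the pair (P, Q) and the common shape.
P = [1, 3, 4, 7, 8] / [2, 5, 6];  Q = [1, 2, 4, 5, 8] / [3, 6, 7];  common shape = (5, 3)

Row-insert the values π_1, π_2, … into P one at a time, bumping the leftmost entry strictly greater than the inserted value down to the next row. The recording tableau Q records, in position (i, j), the step at which that cell was added to P.
  Insert 2 (step 1): P = [2];  Q = [1]
  Insert 5 (step 2): P = [2, 5];  Q = [1, 2]
  Insert 1 (step 3): P = [1, 5] / [2];  Q = [1, 2] / [3]
  Insert 6 (step 4): P = [1, 5, 6] / [2];  Q = [1, 2, 4] / [3]
  Insert 7 (step 5): P = [1, 5, 6, 7] / [2];  Q = [1, 2, 4, 5] / [3]
  Insert 3 (step 6): P = [1, 3, 6, 7] / [2, 5];  Q = [1, 2, 4, 5] / [3, 6]
  Insert 4 (step 7): P = [1, 3, 4, 7] / [2, 5, 6];  Q = [1, 2, 4, 5] / [3, 6, 7]
  Insert 8 (step 8): P = [1, 3, 4, 7, 8] / [2, 5, 6];  Q = [1, 2, 4, 5, 8] / [3, 6, 7]
Final shape: (5, 3).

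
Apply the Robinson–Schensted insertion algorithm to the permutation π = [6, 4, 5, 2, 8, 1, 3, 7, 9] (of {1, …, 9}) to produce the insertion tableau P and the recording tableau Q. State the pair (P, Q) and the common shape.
P = [1, 3, 7, 9] / [2, 5, 8] / [4] / [6];  Q = [1, 3, 5, 9] / [2, 7, 8] / [4] / [6];  common shape = (4, 3, 1, 1)

Row-insert the values π_1, π_2, … into P one at a time, bumping the leftmost entry strictly greater than the inserted value down to the next row. The recording tableau Q records, in position (i, j), the step at which that cell was added to P.
  Insert 6 (step 1): P = [6];  Q = [1]
  Insert 4 (step 2): P = [4] / [6];  Q = [1] / [2]
  Insert 5 (step 3): P = [4, 5] / [6];  Q = [1, 3] / [2]
  Insert 2 (step 4): P = [2, 5] / [4] / [6];  Q = [1, 3] / [2] / [4]
  Insert 8 (step 5): P = [2, 5, 8] / [4] / [6];  Q = [1, 3, 5] / [2] / [4]
  Insert 1 (step 6): P = [1, 5, 8] / [2] / [4] / [6];  Q = [1, 3, 5] / [2] / [4] / [6]
  Insert 3 (step 7): P = [1, 3, 8] / [2, 5] / [4] / [6];  Q = [1, 3, 5] / [2, 7] / [4] / [6]
  Insert 7 (step 8): P = [1, 3, 7] / [2, 5, 8] / [4] / [6];  Q = [1, 3, 5] / [2, 7, 8] / [4] / [6]
  Insert 9 (step 9): P = [1, 3, 7, 9] / [2, 5, 8] / [4] / [6];  Q = [1, 3, 5, 9] / [2, 7, 8] / [4] / [6]
Final shape: (4, 3, 1, 1).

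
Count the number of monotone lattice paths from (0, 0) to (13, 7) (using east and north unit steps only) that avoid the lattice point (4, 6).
Number of paths = 75420

Total paths from (0, 0) to (13, 7): C(20, 13) = 77520. Paths through (4, 6): (paths (0, 0) → (4, 6)) × (paths (4, 6) → (13, 7)) = C(10, 4) · C(10, 9) = 210 · 10 = 2100. Avoidance count = 77520 − 2100 = 75420.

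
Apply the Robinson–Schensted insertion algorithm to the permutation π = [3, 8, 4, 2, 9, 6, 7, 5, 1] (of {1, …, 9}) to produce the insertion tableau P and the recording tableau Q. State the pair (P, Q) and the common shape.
P = [1, 4, 5, 7] / [2, 6] / [3, 9] / [8];  Q = [1, 2, 5, 7] / [3, 6] / [4, 8] / [9];  common shape = (4, 2, 2, 1)

Row-insert the values π_1, π_2, … into P one at a time, bumping the leftmost entry strictly greater than the inserted value down to the next row. The recording tableau Q records, in position (i, j), the step at which that cell was added to P.
  Insert 3 (step 1): P = [3];  Q = [1]
  Insert 8 (step 2): P = [3, 8];  Q = [1, 2]
  Insert 4 (step 3): P = [3, 4] / [8];  Q = [1, 2] / [3]
  Insert 2 (step 4): P = [2, 4] / [3] / [8];  Q = [1, 2] / [3] / [4]
  Insert 9 (step 5): P = [2, 4, 9] / [3] / [8];  Q = [1, 2, 5] / [3] / [4]
  Insert 6 (step 6): P = [2, 4, 6] / [3, 9] / [8];  Q = [1, 2, 5] / [3, 6] / [4]
  Insert 7 (step 7): P = [2, 4, 6, 7] / [3, 9] / [8];  Q = [1, 2, 5, 7] / [3, 6] / [4]
  Insert 5 (step 8): P = [2, 4, 5, 7] / [3, 6] / [8, 9];  Q = [1, 2, 5, 7] / [3, 6] / [4, 8]
  Insert 1 (step 9): P = [1, 4, 5, 7] / [2, 6] / [3, 9] / [8];  Q = [1, 2, 5, 7] / [3, 6] / [4, 8] / [9]
Final shape: (4, 2, 2, 1).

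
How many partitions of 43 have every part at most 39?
p(43, parts ≤ 39) = 63254

Use the recurrence p(n, m) = p(n, m−1) + p(n−m, m): either the largest part is < m (count p(n, m−1)) or the largest part is exactly m (remove one copy of m, count p(n−m, m)). With p(0, ·) = 1 this gives p(43, parts ≤ 39) = 63254. (By conjugating Young diagrams, this also counts partitions of 43 into at most 39 parts.)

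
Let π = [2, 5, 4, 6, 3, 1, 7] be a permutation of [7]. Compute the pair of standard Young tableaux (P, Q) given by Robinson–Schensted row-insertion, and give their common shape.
P = [1, 3, 6, 7] / [2] / [4] / [5];  Q = [1, 2, 4, 7] / [3] / [5] / [6];  common shape = (4, 1, 1, 1)

Row-insert the values π_1, π_2, … into P one at a time, bumping the leftmost entry strictly greater than the inserted value down to the next row. The recording tableau Q records, in position (i, j), the step at which that cell was added to P.
  Insert 2 (step 1): P = [2];  Q = [1]
  Insert 5 (step 2): P = [2, 5];  Q = [1, 2]
  Insert 4 (step 3): P = [2, 4] / [5];  Q = [1, 2] / [3]
  Insert 6 (step 4): P = [2, 4, 6] / [5];  Q = [1, 2, 4] / [3]
  Insert 3 (step 5): P = [2, 3, 6] / [4] / [5];  Q = [1, 2, 4] / [3] / [5]
  Insert 1 (step 6): P = [1, 3, 6] / [2] / [4] / [5];  Q = [1, 2, 4] / [3] / [5] / [6]
  Insert 7 (step 7): P = [1, 3, 6, 7] / [2] / [4] / [5];  Q = [1, 2, 4, 7] / [3] / [5] / [6]
Final shape: (4, 1, 1, 1).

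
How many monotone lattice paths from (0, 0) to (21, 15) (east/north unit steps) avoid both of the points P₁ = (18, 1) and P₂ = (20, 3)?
Number of paths = 5567868099

Inclusion–exclusion. Total paths: C(36, 21) = 5567902560. Through P₁: C(19, 18)·C(17, 3) = 12920. Through P₂: C(23, 20)·C(13, 1) = 23023. Since P₁ is strictly southwest of P₂, a monotone path through both must visit P₁ then P₂; paths through both = C(19, 18)·C(4, 2)·C(13, 1) = 1482. Avoid both = 5567902560 − 12920 − 23023 + 1482 = 5567868099.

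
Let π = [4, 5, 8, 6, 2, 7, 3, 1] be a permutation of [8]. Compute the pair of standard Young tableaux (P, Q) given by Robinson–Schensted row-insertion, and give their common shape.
P = [1, 3, 6, 7] / [2, 5] / [4] / [8];  Q = [1, 2, 3, 6] / [4, 7] / [5] / [8];  common shape = (4, 2, 1, 1)

Row-insert the values π_1, π_2, … into P one at a time, bumping the leftmost entry strictly greater than the inserted value down to the next row. The recording tableau Q records, in position (i, j), the step at which that cell was added to P.
  Insert 4 (step 1): P = [4];  Q = [1]
  Insert 5 (step 2): P = [4, 5];  Q = [1, 2]
  Insert 8 (step 3): P = [4, 5, 8];  Q = [1, 2, 3]
  Insert 6 (step 4): P = [4, 5, 6] / [8];  Q = [1, 2, 3] / [4]
  Insert 2 (step 5): P = [2, 5, 6] / [4] / [8];  Q = [1, 2, 3] / [4] / [5]
  Insert 7 (step 6): P = [2, 5, 6, 7] / [4] / [8];  Q = [1, 2, 3, 6] / [4] / [5]
  Insert 3 (step 7): P = [2, 3, 6, 7] / [4, 5] / [8];  Q = [1, 2, 3, 6] / [4, 7] / [5]
  Insert 1 (step 8): P = [1, 3, 6, 7] / [2, 5] / [4] / [8];  Q = [1, 2, 3, 6] / [4, 7] / [5] / [8]
Final shape: (4, 2, 1, 1).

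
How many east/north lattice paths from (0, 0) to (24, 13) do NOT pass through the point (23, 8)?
Number of paths = 3515134950

Total paths from (0, 0) to (24, 13): C(37, 24) = 3562467300. Paths through (23, 8): (paths (0, 0) → (23, 8)) × (paths (23, 8) → (24, 13)) = C(31, 23) · C(6, 1) = 7888725 · 6 = 47332350. Avoidance count = 3562467300 − 47332350 = 3515134950.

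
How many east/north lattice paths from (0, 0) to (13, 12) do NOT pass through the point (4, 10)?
Number of paths = 5145245

Total paths from (0, 0) to (13, 12): C(25, 13) = 5200300. Paths through (4, 10): (paths (0, 0) → (4, 10)) × (paths (4, 10) → (13, 12)) = C(14, 4) · C(11, 9) = 1001 · 55 = 55055. Avoidance count = 5200300 − 55055 = 5145245.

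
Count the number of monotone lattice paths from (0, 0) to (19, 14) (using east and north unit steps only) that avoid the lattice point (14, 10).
Number of paths = 571690944

Total paths from (0, 0) to (19, 14): C(33, 19) = 818809200. Paths through (14, 10): (paths (0, 0) → (14, 10)) × (paths (14, 10) → (19, 14)) = C(24, 14) · C(9, 5) = 1961256 · 126 = 247118256. Avoidance count = 818809200 − 247118256 = 571690944.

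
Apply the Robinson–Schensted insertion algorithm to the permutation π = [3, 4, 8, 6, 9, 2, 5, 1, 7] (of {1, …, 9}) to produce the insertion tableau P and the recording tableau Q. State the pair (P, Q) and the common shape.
P = [1, 4, 5, 7] / [2, 6, 9] / [3] / [8];  Q = [1, 2, 3, 5] / [4, 7, 9] / [6] / [8];  common shape = (4, 3, 1, 1)

Row-insert the values π_1, π_2, … into P one at a time, bumping the leftmost entry strictly greater than the inserted value down to the next row. The recording tableau Q records, in position (i, j), the step at which that cell was added to P.
  Insert 3 (step 1): P = [3];  Q = [1]
  Insert 4 (step 2): P = [3, 4];  Q = [1, 2]
  Insert 8 (step 3): P = [3, 4, 8];  Q = [1, 2, 3]
  Insert 6 (step 4): P = [3, 4, 6] / [8];  Q = [1, 2, 3] / [4]
  Insert 9 (step 5): P = [3, 4, 6, 9] / [8];  Q = [1, 2, 3, 5] / [4]
  Insert 2 (step 6): P = [2, 4, 6, 9] / [3] / [8];  Q = [1, 2, 3, 5] / [4] / [6]
  Insert 5 (step 7): P = [2, 4, 5, 9] / [3, 6] / [8];  Q = [1, 2, 3, 5] / [4, 7] / [6]
  Insert 1 (step 8): P = [1, 4, 5, 9] / [2, 6] / [3] / [8];  Q = [1, 2, 3, 5] / [4, 7] / [6] / [8]
  Insert 7 (step 9): P = [1, 4, 5, 7] / [2, 6, 9] / [3] / [8];  Q = [1, 2, 3, 5] / [4, 7, 9] / [6] / [8]
Final shape: (4, 3, 1, 1).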